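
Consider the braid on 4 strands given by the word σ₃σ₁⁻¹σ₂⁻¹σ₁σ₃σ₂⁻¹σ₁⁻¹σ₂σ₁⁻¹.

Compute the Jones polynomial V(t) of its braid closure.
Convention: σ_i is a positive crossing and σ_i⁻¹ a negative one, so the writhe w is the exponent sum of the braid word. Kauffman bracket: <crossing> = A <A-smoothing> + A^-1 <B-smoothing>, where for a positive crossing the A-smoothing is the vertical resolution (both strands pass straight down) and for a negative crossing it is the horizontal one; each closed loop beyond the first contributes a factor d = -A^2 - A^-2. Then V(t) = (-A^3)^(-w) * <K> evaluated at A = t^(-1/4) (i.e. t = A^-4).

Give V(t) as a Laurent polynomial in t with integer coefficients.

Braid: s3 s1^-1 s2^-1 s1 s3 s2^-1 s1^-1 s2 s1^-1 on 4 strands, 9 crossings.
Writhe w = (#positive) - (#negative) = 4 - 5 = -1.
Computing the Kauffman bracket via state sum. There are 2^9 = 512 states.
For each crossing: s=0 is the vertical smoothing, s=1 horizontal. Crossing k contributes A^(sign_k * (1 - 2*s_k)); loop factor d = -A^2 - A^-2.
Tabulate the states by total A-exponent and number of loops L (A-exp: L × count):
  A^9: L=5 ×1
  A^7: L=4 ×9
  A^5: L=3 ×32, L=5 ×4
  A^3: L=2 ×53, L=4 ×30, L=6 ×1
  A^1: L=1 ×35, L=3 ×80, L=5 ×11
  A^-1: L=2 ×86, L=4 ×39, L=6 ×1
  A^-3: L=1 ×21, L=3 ×58, L=5 ×5
  A^-5: L=2 ×26, L=4 ×10
  A^-7: L=1 ×3, L=3 ×6
  A^-9: L=2 ×1
Each group contributes A^e * Σ count * d^(L-1):
Powers of d = -A^2 - A^-2: d^2 = A^4 + 2 + A^-4; d^3 = -A^6 - 3*A^2 - 3*A^-2 - A^-6; d^4 = A^8 + 4*A^4 + 6 + 4*A^-4 + A^-8; d^5 = -A^10 - 5*A^6 - 10*A^2 - 10*A^-2 - 5*A^-6 - A^-10.
  A^9 * (d^4) = A^17 + 4*A^13 + 6*A^9 + 4*A^5 + A
  A^7 * (9*d^3) = -9*A^13 - 27*A^9 - 27*A^5 - 9*A
  A^5 * (32*d^2 + 4*d^4) = 4*A^13 + 48*A^9 + 88*A^5 + 48*A + 4*A^-3
  A^3 * (53*d + 30*d^3 + d^5) = -A^13 - 35*A^9 - 153*A^5 - 153*A - 35*A^-3 - A^-7
  A^1 * (35 + 80*d^2 + 11*d^4) = 11*A^9 + 124*A^5 + 261*A + 124*A^-3 + 11*A^-7
  A^-1 * (86*d + 39*d^3 + d^5) = -A^9 - 44*A^5 - 213*A - 213*A^-3 - 44*A^-7 - A^-11
  A^-3 * (21 + 58*d^2 + 5*d^4) = 5*A^5 + 78*A + 167*A^-3 + 78*A^-7 + 5*A^-11
  A^-5 * (26*d + 10*d^3) = -10*A - 56*A^-3 - 56*A^-7 - 10*A^-11
  A^-7 * (3 + 6*d^2) = 6*A^-3 + 15*A^-7 + 6*A^-11
  A^-9 * (d) = -A^-7 - A^-11
Summing the groups: <K> = A^17 - 2*A^13 + 2*A^9 - 3*A^5 + 3*A - 3*A^-3 + 2*A^-7 - A^-11
Normalise by the writhe: (-A^3)^(-w) = (-A^3)^(1) = -A^3, so f(A) = -A^3 * <K> = -A^20 + 2*A^16 - 2*A^12 + 3*A^8 - 3*A^4 + 3 - 2*A^-4 + A^-8.
Substitute A = t^(-1/4), i.e. A^e → t^(-e/4): V(t) = t^2 - 2*t + 3 - 3*t^-1 + 3*t^-2 - 2*t^-3 + 2*t^-4 - t^-5

Answer: t^2 - 2*t + 3 - 3*t^-1 + 3*t^-2 - 2*t^-3 + 2*t^-4 - t^-5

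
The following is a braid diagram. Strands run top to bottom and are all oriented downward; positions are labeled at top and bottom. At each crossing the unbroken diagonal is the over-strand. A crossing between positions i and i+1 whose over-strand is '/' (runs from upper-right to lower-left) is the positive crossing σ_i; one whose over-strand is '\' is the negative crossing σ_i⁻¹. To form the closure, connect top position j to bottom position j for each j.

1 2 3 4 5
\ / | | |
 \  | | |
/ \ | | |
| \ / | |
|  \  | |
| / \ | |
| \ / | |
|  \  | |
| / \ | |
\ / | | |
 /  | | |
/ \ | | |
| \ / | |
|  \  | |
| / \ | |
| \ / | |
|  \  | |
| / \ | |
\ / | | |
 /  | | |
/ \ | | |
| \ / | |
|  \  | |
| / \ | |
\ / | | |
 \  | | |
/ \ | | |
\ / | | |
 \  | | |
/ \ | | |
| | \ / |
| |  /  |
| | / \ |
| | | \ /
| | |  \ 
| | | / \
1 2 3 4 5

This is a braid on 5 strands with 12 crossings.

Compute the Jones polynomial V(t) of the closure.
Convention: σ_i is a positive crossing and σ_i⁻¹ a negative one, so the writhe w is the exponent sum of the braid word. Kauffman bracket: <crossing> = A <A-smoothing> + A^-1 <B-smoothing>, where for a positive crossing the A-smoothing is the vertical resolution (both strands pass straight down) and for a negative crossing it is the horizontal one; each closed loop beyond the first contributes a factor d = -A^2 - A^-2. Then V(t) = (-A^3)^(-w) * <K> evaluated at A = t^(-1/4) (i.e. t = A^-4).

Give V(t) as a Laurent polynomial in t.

2*t^-2 - 3*t^-3 + 6*t^-4 - 7*t^-5 + 7*t^-6 - 7*t^-7 + 5*t^-8 - 3*t^-9 + t^-10

Derivation:
Reading the diagram top to bottom ('/'-over between positions i,i+1 = s_i, '\'-over = s_i^-1): braid word = s1^-1 s2^-1 s2^-1 s1 s2^-1 s2^-1 s1 s2^-1 s1^-1 s1^-1 s3 s4^-1.
The presented braid s1^-1 s2^-1 s2^-1 s1 s2^-1 s2^-1 s1 s2^-1 s1^-1 s1^-1 s3 s4^-1 on 5 strands reduces by inverse Markov moves (closure unchanged at each step):
  Destabilize: the word has the form β·s4^-1 where s4^-1 occurs only as the final letter (β ∈ B_4); drop it and the last strand → 4 strands.
  Destabilize: the word has the form β·s3 where s3 occurs only as the final letter (β ∈ B_3); drop it and the last strand → 3 strands.
Reduced to β = s1^-1 s2^-1 s2^-1 s1 s2^-1 s2^-1 s1 s2^-1 s1^-1 s1^-1 on 3 strands, 10 crossings.
Compute on β:
Braid: s1^-1 s2^-1 s2^-1 s1 s2^-1 s2^-1 s1 s2^-1 s1^-1 s1^-1 on 3 strands, 10 crossings.
Writhe w = (#positive) - (#negative) = 2 - 8 = -6.
State-sum expansion of <K>. There are 2^10 = 1024 states.
Smooth each crossing (0=||, 1=⌣⌢); contribution A^(Σ sign_k(1-2s_k)) * d^(L-1).
Tabulate the states by total A-exponent and number of loops L (A-exp: L × count):
  A^10: L=7 ×1
  A^8: L=6 ×10
  A^6: L=5 ×44, L=7 ×1
  A^4: L=4 ×110, L=6 ×10
  A^2: L=3 ×166, L=5 ×44
  A^0: L=2 ×144, L=4 ×106, L=6 ×2
  A^-2: L=1 ×57, L=3 ×140, L=5 ×13
  A^-4: L=2 ×91, L=4 ×28, L=6 ×1
  A^-6: L=1 ×16, L=3 ×26, L=5 ×3
  A^-8: L=2 ×7, L=4 ×3
  A^-10: L=3 ×1
Each group contributes A^e * Σ count * d^(L-1):
Powers of d = -A^2 - A^-2: d^2 = A^4 + 2 + A^-4; d^3 = -A^6 - 3*A^2 - 3*A^-2 - A^-6; d^4 = A^8 + 4*A^4 + 6 + 4*A^-4 + A^-8; d^5 = -A^10 - 5*A^6 - 10*A^2 - 10*A^-2 - 5*A^-6 - A^-10; d^6 = A^12 + 6*A^8 + 15*A^4 + 20 + 15*A^-4 + 6*A^-8 + A^-12.
  A^10 * (d^6) = A^22 + 6*A^18 + 15*A^14 + 20*A^10 + 15*A^6 + 6*A^2 + A^-2
  A^8 * (10*d^5) = -10*A^18 - 50*A^14 - 100*A^10 - 100*A^6 - 50*A^2 - 10*A^-2
  A^6 * (44*d^4 + d^6) = A^18 + 50*A^14 + 191*A^10 + 284*A^6 + 191*A^2 + 50*A^-2 + A^-6
  A^4 * (110*d^3 + 10*d^5) = -10*A^14 - 160*A^10 - 430*A^6 - 430*A^2 - 160*A^-2 - 10*A^-6
  A^2 * (166*d^2 + 44*d^4) = 44*A^10 + 342*A^6 + 596*A^2 + 342*A^-2 + 44*A^-6
  A^0 * (144*d + 106*d^3 + 2*d^5) = -2*A^10 - 116*A^6 - 482*A^2 - 482*A^-2 - 116*A^-6 - 2*A^-10
  A^-2 * (57 + 140*d^2 + 13*d^4) = 13*A^6 + 192*A^2 + 415*A^-2 + 192*A^-6 + 13*A^-10
  A^-4 * (91*d + 28*d^3 + d^5) = -A^6 - 33*A^2 - 185*A^-2 - 185*A^-6 - 33*A^-10 - A^-14
  A^-6 * (16 + 26*d^2 + 3*d^4) = 3*A^2 + 38*A^-2 + 86*A^-6 + 38*A^-10 + 3*A^-14
  A^-8 * (7*d + 3*d^3) = -3*A^-2 - 16*A^-6 - 16*A^-10 - 3*A^-14
  A^-10 * (d^2) = A^-6 + 2*A^-10 + A^-14
Summing the groups: <K> = A^22 - 3*A^18 + 5*A^14 - 7*A^10 + 7*A^6 - 7*A^2 + 6*A^-2 - 3*A^-6 + 2*A^-10
Normalise by the writhe: (-A^3)^(-w) = (-A^3)^(6) = A^18, so f(A) = A^18 * <K> = A^40 - 3*A^36 + 5*A^32 - 7*A^28 + 7*A^24 - 7*A^20 + 6*A^16 - 3*A^12 + 2*A^8.
Substitute A = t^(-1/4), i.e. A^e → t^(-e/4): V(t) = 2*t^-2 - 3*t^-3 + 6*t^-4 - 7*t^-5 + 7*t^-6 - 7*t^-7 + 5*t^-8 - 3*t^-9 + t^-10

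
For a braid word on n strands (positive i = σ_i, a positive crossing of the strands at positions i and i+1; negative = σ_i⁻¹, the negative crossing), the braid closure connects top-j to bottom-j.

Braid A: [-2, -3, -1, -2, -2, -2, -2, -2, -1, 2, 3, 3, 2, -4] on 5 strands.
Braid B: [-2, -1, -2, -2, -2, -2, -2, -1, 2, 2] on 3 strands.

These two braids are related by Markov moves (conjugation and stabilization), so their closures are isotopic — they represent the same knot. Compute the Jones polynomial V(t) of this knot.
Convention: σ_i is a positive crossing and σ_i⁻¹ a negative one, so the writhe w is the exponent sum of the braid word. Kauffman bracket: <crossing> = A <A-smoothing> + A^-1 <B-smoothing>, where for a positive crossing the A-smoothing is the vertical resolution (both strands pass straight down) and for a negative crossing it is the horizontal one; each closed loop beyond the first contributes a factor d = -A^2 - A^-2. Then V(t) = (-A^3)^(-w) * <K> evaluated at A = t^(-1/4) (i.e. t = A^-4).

Markov-equivalent braids have isotopic closures, hence identical knot invariants. Strip the Markov moves from each word to reach a common short braid β, then compute V(t) once on β.
Braid A: s2^-1 s3^-1 s1^-1 s2^-1 s2^-1 s2^-1 s2^-1 s2^-1 s1^-1 s2 s3 s3 s2 s4^-1 on 5 strands reduces by inverse Markov moves (closure unchanged at each step):
  Destabilize: the word has the form β·s4^-1 where s4^-1 occurs only as the final letter (β ∈ B_4); drop it and the last strand → 4 strands.
  Deconjugate: the word is γ·β·γ⁻¹ with γ = s2^-1 s3^-1 (prefix) and γ⁻¹ = s3 s2 (suffix); strip both.
  Destabilize: the word has the form β·s3 where s3 occurs only as the final letter (β ∈ B_3); drop it and the last strand → 3 strands.
Reduced to β = s1^-1 s2^-1 s2^-1 s2^-1 s2^-1 s2^-1 s1^-1 s2 on 3 strands, 8 crossings.
Braid B: s2^-1 s1^-1 s2^-1 s2^-1 s2^-1 s2^-1 s2^-1 s1^-1 s2 s2 on 3 strands reduces by inverse Markov moves (closure unchanged at each step):
  Deconjugate: the word is γ·β·γ⁻¹ with γ = s2^-1 (prefix) and γ⁻¹ = s2 (suffix); strip both.
Reduced to β = s1^-1 s2^-1 s2^-1 s2^-1 s2^-1 s2^-1 s1^-1 s2 on 3 strands, 8 crossings.
Both give the same β = s1^-1 s2^-1 s2^-1 s2^-1 s2^-1 s2^-1 s1^-1 s2 on 3 strands, so one state sum suffices:
Braid: s1^-1 s2^-1 s2^-1 s2^-1 s2^-1 s2^-1 s1^-1 s2 on 3 strands, 8 crossings.
Writhe w = (#positive) - (#negative) = 1 - 7 = -6.
Enumerate smoothing states for the bracket polynomial. There are 2^8 = 256 states.
For each crossing: s=0 is the vertical smoothing, s=1 horizontal. Crossing k contributes A^(sign_k * (1 - 2*s_k)); loop factor d = -A^2 - A^-2.
Tabulate the states by total A-exponent and number of loops L (A-exp: L × count):
  A^8: L=6 ×1
  A^6: L=5 ×8
  A^4: L=4 ×25, L=6 ×3
  A^2: L=3 ×40, L=5 ×15, L=7 ×1
  A^0: L=2 ×35, L=4 ×30, L=6 ×5
  A^-2: L=1 ×15, L=3 ×31, L=5 ×10
  A^-4: L=2 ×18, L=4 ×10
  A^-6: L=1 ×2, L=3 ×6
  A^-8: L=2 ×1
Each group contributes A^e * Σ count * d^(L-1):
Powers of d = -A^2 - A^-2: d^2 = A^4 + 2 + A^-4; d^3 = -A^6 - 3*A^2 - 3*A^-2 - A^-6; d^4 = A^8 + 4*A^4 + 6 + 4*A^-4 + A^-8; d^5 = -A^10 - 5*A^6 - 10*A^2 - 10*A^-2 - 5*A^-6 - A^-10; d^6 = A^12 + 6*A^8 + 15*A^4 + 20 + 15*A^-4 + 6*A^-8 + A^-12.
  A^8 * (d^5) = -A^18 - 5*A^14 - 10*A^10 - 10*A^6 - 5*A^2 - A^-2
  A^6 * (8*d^4) = 8*A^14 + 32*A^10 + 48*A^6 + 32*A^2 + 8*A^-2
  A^4 * (25*d^3 + 3*d^5) = -3*A^14 - 40*A^10 - 105*A^6 - 105*A^2 - 40*A^-2 - 3*A^-6
  A^2 * (40*d^2 + 15*d^4 + d^6) = A^14 + 21*A^10 + 115*A^6 + 190*A^2 + 115*A^-2 + 21*A^-6 + A^-10
  A^0 * (35*d + 30*d^3 + 5*d^5) = -5*A^10 - 55*A^6 - 175*A^2 - 175*A^-2 - 55*A^-6 - 5*A^-10
  A^-2 * (15 + 31*d^2 + 10*d^4) = 10*A^6 + 71*A^2 + 137*A^-2 + 71*A^-6 + 10*A^-10
  A^-4 * (18*d + 10*d^3) = -10*A^2 - 48*A^-2 - 48*A^-6 - 10*A^-10
  A^-6 * (2 + 6*d^2) = 6*A^-2 + 14*A^-6 + 6*A^-10
  A^-8 * (d) = -A^-6 - A^-10
Summing the groups: <K> = -A^18 + A^14 - 2*A^10 + 3*A^6 - 2*A^2 + 2*A^-2 - A^-6 + A^-10
Normalise by the writhe: (-A^3)^(-w) = (-A^3)^(6) = A^18, so f(A) = A^18 * <K> = -A^36 + A^32 - 2*A^28 + 3*A^24 - 2*A^20 + 2*A^16 - A^12 + A^8.
Substitute A = t^(-1/4), i.e. A^e → t^(-e/4): V(t) = t^-2 - t^-3 + 2*t^-4 - 2*t^-5 + 3*t^-6 - 2*t^-7 + t^-8 - t^-9

Answer: t^-2 - t^-3 + 2*t^-4 - 2*t^-5 + 3*t^-6 - 2*t^-7 + t^-8 - t^-9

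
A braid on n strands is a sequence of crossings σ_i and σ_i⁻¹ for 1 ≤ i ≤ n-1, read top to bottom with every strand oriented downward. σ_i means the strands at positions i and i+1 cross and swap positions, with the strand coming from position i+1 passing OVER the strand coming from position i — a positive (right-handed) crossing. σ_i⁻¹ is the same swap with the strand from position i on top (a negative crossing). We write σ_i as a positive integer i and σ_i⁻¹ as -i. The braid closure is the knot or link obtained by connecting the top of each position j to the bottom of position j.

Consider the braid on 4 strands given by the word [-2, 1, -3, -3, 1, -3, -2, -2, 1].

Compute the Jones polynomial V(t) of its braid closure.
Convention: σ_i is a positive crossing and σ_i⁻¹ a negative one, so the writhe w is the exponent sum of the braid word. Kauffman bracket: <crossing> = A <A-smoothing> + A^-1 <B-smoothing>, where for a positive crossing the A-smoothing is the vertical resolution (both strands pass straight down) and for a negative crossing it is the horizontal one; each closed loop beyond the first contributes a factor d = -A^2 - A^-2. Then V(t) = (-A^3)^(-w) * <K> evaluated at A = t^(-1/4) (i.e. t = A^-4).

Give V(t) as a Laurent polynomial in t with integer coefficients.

Braid: s2^-1 s1 s3^-1 s3^-1 s1 s3^-1 s2^-1 s2^-1 s1 on 4 strands, 9 crossings.
Writhe w = (#positive) - (#negative) = 3 - 6 = -3.
Computing the Kauffman bracket via state sum. There are 2^9 = 512 states.
Smooth each crossing (0=||, 1=⌣⌢); contribution A^(Σ sign_k(1-2s_k)) * d^(L-1).
Tabulate the states by total A-exponent and number of loops L (A-exp: L × count):
  A^9: L=6 ×1
  A^7: L=5 ×9
  A^5: L=4 ×35, L=6 ×1
  A^3: L=3 ×73, L=5 ×11
  A^1: L=2 ×81, L=4 ×44, L=6 ×1
  A^-1: L=1 ×39, L=3 ×77, L=5 ×10
  A^-3: L=2 ×55, L=4 ×28, L=6 ×1
  A^-5: L=3 ×32, L=5 ×4
  A^-7: L=4 ×9
  A^-9: L=5 ×1
Each group contributes A^e * Σ count * d^(L-1):
Powers of d = -A^2 - A^-2: d^2 = A^4 + 2 + A^-4; d^3 = -A^6 - 3*A^2 - 3*A^-2 - A^-6; d^4 = A^8 + 4*A^4 + 6 + 4*A^-4 + A^-8; d^5 = -A^10 - 5*A^6 - 10*A^2 - 10*A^-2 - 5*A^-6 - A^-10.
  A^9 * (d^5) = -A^19 - 5*A^15 - 10*A^11 - 10*A^7 - 5*A^3 - A^-1
  A^7 * (9*d^4) = 9*A^15 + 36*A^11 + 54*A^7 + 36*A^3 + 9*A^-1
  A^5 * (35*d^3 + d^5) = -A^15 - 40*A^11 - 115*A^7 - 115*A^3 - 40*A^-1 - A^-5
  A^3 * (73*d^2 + 11*d^4) = 11*A^11 + 117*A^7 + 212*A^3 + 117*A^-1 + 11*A^-5
  A^1 * (81*d + 44*d^3 + d^5) = -A^11 - 49*A^7 - 223*A^3 - 223*A^-1 - 49*A^-5 - A^-9
  A^-1 * (39 + 77*d^2 + 10*d^4) = 10*A^7 + 117*A^3 + 253*A^-1 + 117*A^-5 + 10*A^-9
  A^-3 * (55*d + 28*d^3 + d^5) = -A^7 - 33*A^3 - 149*A^-1 - 149*A^-5 - 33*A^-9 - A^-13
  A^-5 * (32*d^2 + 4*d^4) = 4*A^3 + 48*A^-1 + 88*A^-5 + 48*A^-9 + 4*A^-13
  A^-7 * (9*d^3) = -9*A^-1 - 27*A^-5 - 27*A^-9 - 9*A^-13
  A^-9 * (d^4) = A^-1 + 4*A^-5 + 6*A^-9 + 4*A^-13 + A^-17
Summing the groups: <K> = -A^19 + 3*A^15 - 4*A^11 + 6*A^7 - 7*A^3 + 6*A^-1 - 6*A^-5 + 3*A^-9 - 2*A^-13 + A^-17
Normalise by the writhe: (-A^3)^(-w) = (-A^3)^(3) = -A^9, so f(A) = -A^9 * <K> = A^28 - 3*A^24 + 4*A^20 - 6*A^16 + 7*A^12 - 6*A^8 + 6*A^4 - 3 + 2*A^-4 - A^-8.
Substitute A = t^(-1/4), i.e. A^e → t^(-e/4): V(t) = -t^2 + 2*t - 3 + 6*t^-1 - 6*t^-2 + 7*t^-3 - 6*t^-4 + 4*t^-5 - 3*t^-6 + t^-7

Answer: -t^2 + 2*t - 3 + 6*t^-1 - 6*t^-2 + 7*t^-3 - 6*t^-4 + 4*t^-5 - 3*t^-6 + t^-7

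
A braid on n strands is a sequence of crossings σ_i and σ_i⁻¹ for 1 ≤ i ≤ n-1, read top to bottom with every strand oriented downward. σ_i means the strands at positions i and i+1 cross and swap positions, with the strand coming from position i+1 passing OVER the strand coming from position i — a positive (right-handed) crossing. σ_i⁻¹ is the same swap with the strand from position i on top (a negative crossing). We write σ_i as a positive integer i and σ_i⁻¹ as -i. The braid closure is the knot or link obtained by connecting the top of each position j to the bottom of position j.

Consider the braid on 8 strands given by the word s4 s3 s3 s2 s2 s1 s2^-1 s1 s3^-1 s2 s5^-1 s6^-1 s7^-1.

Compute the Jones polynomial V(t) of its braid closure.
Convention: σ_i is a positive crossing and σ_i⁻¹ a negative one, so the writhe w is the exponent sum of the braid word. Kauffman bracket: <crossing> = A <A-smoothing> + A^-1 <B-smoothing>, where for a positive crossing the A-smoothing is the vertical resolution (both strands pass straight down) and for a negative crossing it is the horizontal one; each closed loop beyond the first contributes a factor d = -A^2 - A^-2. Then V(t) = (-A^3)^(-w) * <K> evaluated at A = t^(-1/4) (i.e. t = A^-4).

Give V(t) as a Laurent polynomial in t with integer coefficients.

-t^8 + t^7 - 2*t^6 + 3*t^5 - 2*t^4 + 3*t^3 - 2*t^2 + t

Derivation:
The presented braid s4 s3 s3 s2 s2 s1 s2^-1 s1 s3^-1 s2 s5^-1 s6^-1 s7^-1 on 8 strands reduces by inverse Markov moves (closure unchanged at each step):
  Destabilize: the word has the form β·s7^-1 where s7^-1 occurs only as the final letter (β ∈ B_7); drop it and the last strand → 7 strands.
  Destabilize: the word has the form β·s6^-1 where s6^-1 occurs only as the final letter (β ∈ B_6); drop it and the last strand → 6 strands.
  Destabilize: the word has the form β·s5^-1 where s5^-1 occurs only as the final letter (β ∈ B_5); drop it and the last strand → 5 strands.
Reduced to β = s4 s3 s3 s2 s2 s1 s2^-1 s1 s3^-1 s2 on 5 strands, 10 crossings.
Compute on β:
Braid: s4 s3 s3 s2 s2 s1 s2^-1 s1 s3^-1 s2 on 5 strands, 10 crossings.
Writhe w = (#positive) - (#negative) = 8 - 2 = 6.
Computing the Kauffman bracket via state sum. There are 2^10 = 1024 states.
Smooth each crossing (0=||, 1=⌣⌢); contribution A^(Σ sign_k(1-2s_k)) * d^(L-1).
Tabulate the states by total A-exponent and number of loops L (A-exp: L × count):
  A^10: L=3 ×1
  A^8: L=2 ×3, L=4 ×7
  A^6: L=1 ×2, L=3 ×29, L=5 ×14
  A^4: L=2 ×39, L=4 ×72, L=6 ×9
  A^2: L=1 ×17, L=3 ×137, L=5 ×54, L=7 ×2
  A^0: L=2 ×109, L=4 ×128, L=6 ×15
  A^-2: L=1 ×30, L=3 ×132, L=5 ×47, L=7 ×1
  A^-4: L=2 ×49, L=4 ×65, L=6 ×6
  A^-6: L=3 ×31, L=5 ×14
  A^-8: L=4 ×9, L=6 ×1
  A^-10: L=5 ×1
Each group contributes A^e * Σ count * d^(L-1):
Powers of d = -A^2 - A^-2: d^2 = A^4 + 2 + A^-4; d^3 = -A^6 - 3*A^2 - 3*A^-2 - A^-6; d^4 = A^8 + 4*A^4 + 6 + 4*A^-4 + A^-8; d^5 = -A^10 - 5*A^6 - 10*A^2 - 10*A^-2 - 5*A^-6 - A^-10; d^6 = A^12 + 6*A^8 + 15*A^4 + 20 + 15*A^-4 + 6*A^-8 + A^-12.
  A^10 * (d^2) = A^14 + 2*A^10 + A^6
  A^8 * (3*d + 7*d^3) = -7*A^14 - 24*A^10 - 24*A^6 - 7*A^2
  A^6 * (2 + 29*d^2 + 14*d^4) = 14*A^14 + 85*A^10 + 144*A^6 + 85*A^2 + 14*A^-2
  A^4 * (39*d + 72*d^3 + 9*d^5) = -9*A^14 - 117*A^10 - 345*A^6 - 345*A^2 - 117*A^-2 - 9*A^-6
  A^2 * (17 + 137*d^2 + 54*d^4 + 2*d^6) = 2*A^14 + 66*A^10 + 383*A^6 + 655*A^2 + 383*A^-2 + 66*A^-6 + 2*A^-10
  A^0 * (109*d + 128*d^3 + 15*d^5) = -15*A^10 - 203*A^6 - 643*A^2 - 643*A^-2 - 203*A^-6 - 15*A^-10
  A^-2 * (30 + 132*d^2 + 47*d^4 + d^6) = A^10 + 53*A^6 + 335*A^2 + 596*A^-2 + 335*A^-6 + 53*A^-10 + A^-14
  A^-4 * (49*d + 65*d^3 + 6*d^5) = -6*A^6 - 95*A^2 - 304*A^-2 - 304*A^-6 - 95*A^-10 - 6*A^-14
  A^-6 * (31*d^2 + 14*d^4) = 14*A^2 + 87*A^-2 + 146*A^-6 + 87*A^-10 + 14*A^-14
  A^-8 * (9*d^3 + d^5) = -A^2 - 14*A^-2 - 37*A^-6 - 37*A^-10 - 14*A^-14 - A^-18
  A^-10 * (d^4) = A^-2 + 4*A^-6 + 6*A^-10 + 4*A^-14 + A^-18
Summing the groups: <K> = A^14 - 2*A^10 + 3*A^6 - 2*A^2 + 3*A^-2 - 2*A^-6 + A^-10 - A^-14
Normalise by the writhe: (-A^3)^(-w) = (-A^3)^(-6) = A^-18, so f(A) = A^-18 * <K> = A^-4 - 2*A^-8 + 3*A^-12 - 2*A^-16 + 3*A^-20 - 2*A^-24 + A^-28 - A^-32.
Substitute A = t^(-1/4), i.e. A^e → t^(-e/4): V(t) = -t^8 + t^7 - 2*t^6 + 3*t^5 - 2*t^4 + 3*t^3 - 2*t^2 + t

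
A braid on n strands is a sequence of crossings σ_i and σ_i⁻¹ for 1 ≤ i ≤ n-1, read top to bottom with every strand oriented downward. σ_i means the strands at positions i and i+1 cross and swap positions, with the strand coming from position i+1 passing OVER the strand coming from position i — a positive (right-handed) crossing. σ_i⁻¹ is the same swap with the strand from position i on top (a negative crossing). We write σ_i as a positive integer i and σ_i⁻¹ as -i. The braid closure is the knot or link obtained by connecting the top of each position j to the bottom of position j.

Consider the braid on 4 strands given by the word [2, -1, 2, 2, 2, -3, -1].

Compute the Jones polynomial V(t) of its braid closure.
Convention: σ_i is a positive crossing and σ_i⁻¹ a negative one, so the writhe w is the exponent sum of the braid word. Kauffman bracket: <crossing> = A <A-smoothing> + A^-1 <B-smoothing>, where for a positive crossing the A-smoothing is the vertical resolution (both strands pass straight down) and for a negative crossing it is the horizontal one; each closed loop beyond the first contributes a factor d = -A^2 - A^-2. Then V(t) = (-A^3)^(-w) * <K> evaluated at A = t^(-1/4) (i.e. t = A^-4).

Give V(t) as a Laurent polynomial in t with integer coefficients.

Braid: s2 s1^-1 s2 s2 s2 s3^-1 s1^-1 on 4 strands, 7 crossings.
Writhe w = (#positive) - (#negative) = 4 - 3 = 1.
State-sum expansion of <K>. There are 2^7 = 128 states.
Each crossing splits two ways (0=vertical, 1=horizontal). The state's weight is A^(#A-smoothings - #B-smoothings) * d^(loops - 1).
Tabulate the states by total A-exponent and number of loops L (A-exp: L × count):
  A^7: L=3 ×1
  A^5: L=2 ×6, L=4 ×1
  A^3: L=1 ×11, L=3 ×10
  A^1: L=2 ×30, L=4 ×5
  A^-1: L=3 ×34, L=5 ×1
  A^-3: L=4 ×21
  A^-5: L=5 ×7
  A^-7: L=6 ×1
Each group contributes A^e * Σ count * d^(L-1):
Powers of d = -A^2 - A^-2: d^2 = A^4 + 2 + A^-4; d^3 = -A^6 - 3*A^2 - 3*A^-2 - A^-6; d^4 = A^8 + 4*A^4 + 6 + 4*A^-4 + A^-8; d^5 = -A^10 - 5*A^6 - 10*A^2 - 10*A^-2 - 5*A^-6 - A^-10.
  A^7 * (d^2) = A^11 + 2*A^7 + A^3
  A^5 * (6*d + d^3) = -A^11 - 9*A^7 - 9*A^3 - A^-1
  A^3 * (11 + 10*d^2) = 10*A^7 + 31*A^3 + 10*A^-1
  A^1 * (30*d + 5*d^3) = -5*A^7 - 45*A^3 - 45*A^-1 - 5*A^-5
  A^-1 * (34*d^2 + d^4) = A^7 + 38*A^3 + 74*A^-1 + 38*A^-5 + A^-9
  A^-3 * (21*d^3) = -21*A^3 - 63*A^-1 - 63*A^-5 - 21*A^-9
  A^-5 * (7*d^4) = 7*A^3 + 28*A^-1 + 42*A^-5 + 28*A^-9 + 7*A^-13
  A^-7 * (d^5) = -A^3 - 5*A^-1 - 10*A^-5 - 10*A^-9 - 5*A^-13 - A^-17
Summing the groups: <K> = -A^7 + A^3 - 2*A^-1 + 2*A^-5 - 2*A^-9 + 2*A^-13 - A^-17
Normalise by the writhe: (-A^3)^(-w) = (-A^3)^(-1) = -A^-3, so f(A) = -A^-3 * <K> = A^4 - 1 + 2*A^-4 - 2*A^-8 + 2*A^-12 - 2*A^-16 + A^-20.
Substitute A = t^(-1/4), i.e. A^e → t^(-e/4): V(t) = t^5 - 2*t^4 + 2*t^3 - 2*t^2 + 2*t - 1 + t^-1

Answer: t^5 - 2*t^4 + 2*t^3 - 2*t^2 + 2*t - 1 + t^-1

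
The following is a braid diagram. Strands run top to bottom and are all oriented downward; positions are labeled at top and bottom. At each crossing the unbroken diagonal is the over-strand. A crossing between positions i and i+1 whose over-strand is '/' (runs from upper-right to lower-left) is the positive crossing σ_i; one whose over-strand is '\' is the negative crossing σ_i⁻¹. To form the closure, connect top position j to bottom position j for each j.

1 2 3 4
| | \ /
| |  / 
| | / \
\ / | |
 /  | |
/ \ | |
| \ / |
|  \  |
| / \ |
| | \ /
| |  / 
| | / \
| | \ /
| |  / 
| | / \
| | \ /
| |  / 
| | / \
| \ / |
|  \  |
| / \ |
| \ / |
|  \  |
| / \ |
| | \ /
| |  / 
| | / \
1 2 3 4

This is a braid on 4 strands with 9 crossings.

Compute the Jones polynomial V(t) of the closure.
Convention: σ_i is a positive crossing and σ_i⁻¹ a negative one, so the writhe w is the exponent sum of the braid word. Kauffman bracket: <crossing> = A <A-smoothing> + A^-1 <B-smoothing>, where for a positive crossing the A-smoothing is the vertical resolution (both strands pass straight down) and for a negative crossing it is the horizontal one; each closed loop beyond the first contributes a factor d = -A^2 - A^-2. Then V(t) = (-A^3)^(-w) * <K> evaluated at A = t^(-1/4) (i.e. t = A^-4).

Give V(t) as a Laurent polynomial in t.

-t^6 + 2*t^5 - 4*t^4 + 5*t^3 - 4*t^2 + 5*t - 3 + 2*t^-1 - t^-2

Derivation:
Reading the diagram top to bottom ('/'-over between positions i,i+1 = s_i, '\'-over = s_i^-1): braid word = s3 s1 s2^-1 s3 s3 s3 s2^-1 s2^-1 s3.
Braid: s3 s1 s2^-1 s3 s3 s3 s2^-1 s2^-1 s3 on 4 strands, 9 crossings.
Writhe w = (#positive) - (#negative) = 6 - 3 = 3.
Enumerate smoothing states for the bracket polynomial. There are 2^9 = 512 states.
For each crossing: s=0 is the vertical smoothing, s=1 horizontal. Crossing k contributes A^(sign_k * (1 - 2*s_k)); loop factor d = -A^2 - A^-2.
Tabulate the states by total A-exponent and number of loops L (A-exp: L × count):
  A^9: L=5 ×1
  A^7: L=4 ×9
  A^5: L=3 ×32, L=5 ×4
  A^3: L=2 ×51, L=4 ×32, L=6 ×1
  A^1: L=1 ×27, L=3 ×81, L=5 ×18
  A^-1: L=2 ×53, L=4 ×67, L=6 ×6
  A^-3: L=3 ×50, L=5 ×33, L=7 ×1
  A^-5: L=4 ×27, L=6 ×9
  A^-7: L=5 ×8, L=7 ×1
  A^-9: L=6 ×1
Each group contributes A^e * Σ count * d^(L-1):
Powers of d = -A^2 - A^-2: d^2 = A^4 + 2 + A^-4; d^3 = -A^6 - 3*A^2 - 3*A^-2 - A^-6; d^4 = A^8 + 4*A^4 + 6 + 4*A^-4 + A^-8; d^5 = -A^10 - 5*A^6 - 10*A^2 - 10*A^-2 - 5*A^-6 - A^-10; d^6 = A^12 + 6*A^8 + 15*A^4 + 20 + 15*A^-4 + 6*A^-8 + A^-12.
  A^9 * (d^4) = A^17 + 4*A^13 + 6*A^9 + 4*A^5 + A
  A^7 * (9*d^3) = -9*A^13 - 27*A^9 - 27*A^5 - 9*A
  A^5 * (32*d^2 + 4*d^4) = 4*A^13 + 48*A^9 + 88*A^5 + 48*A + 4*A^-3
  A^3 * (51*d + 32*d^3 + d^5) = -A^13 - 37*A^9 - 157*A^5 - 157*A - 37*A^-3 - A^-7
  A^1 * (27 + 81*d^2 + 18*d^4) = 18*A^9 + 153*A^5 + 297*A + 153*A^-3 + 18*A^-7
  A^-1 * (53*d + 67*d^3 + 6*d^5) = -6*A^9 - 97*A^5 - 314*A - 314*A^-3 - 97*A^-7 - 6*A^-11
  A^-3 * (50*d^2 + 33*d^4 + d^6) = A^9 + 39*A^5 + 197*A + 318*A^-3 + 197*A^-7 + 39*A^-11 + A^-15
  A^-5 * (27*d^3 + 9*d^5) = -9*A^5 - 72*A - 171*A^-3 - 171*A^-7 - 72*A^-11 - 9*A^-15
  A^-7 * (8*d^4 + d^6) = A^5 + 14*A + 47*A^-3 + 68*A^-7 + 47*A^-11 + 14*A^-15 + A^-19
  A^-9 * (d^5) = -A - 5*A^-3 - 10*A^-7 - 10*A^-11 - 5*A^-15 - A^-19
Summing the groups: <K> = A^17 - 2*A^13 + 3*A^9 - 5*A^5 + 4*A - 5*A^-3 + 4*A^-7 - 2*A^-11 + A^-15
Normalise by the writhe: (-A^3)^(-w) = (-A^3)^(-3) = -A^-9, so f(A) = -A^-9 * <K> = -A^8 + 2*A^4 - 3 + 5*A^-4 - 4*A^-8 + 5*A^-12 - 4*A^-16 + 2*A^-20 - A^-24.
Substitute A = t^(-1/4), i.e. A^e → t^(-e/4): V(t) = -t^6 + 2*t^5 - 4*t^4 + 5*t^3 - 4*t^2 + 5*t - 3 + 2*t^-1 - t^-2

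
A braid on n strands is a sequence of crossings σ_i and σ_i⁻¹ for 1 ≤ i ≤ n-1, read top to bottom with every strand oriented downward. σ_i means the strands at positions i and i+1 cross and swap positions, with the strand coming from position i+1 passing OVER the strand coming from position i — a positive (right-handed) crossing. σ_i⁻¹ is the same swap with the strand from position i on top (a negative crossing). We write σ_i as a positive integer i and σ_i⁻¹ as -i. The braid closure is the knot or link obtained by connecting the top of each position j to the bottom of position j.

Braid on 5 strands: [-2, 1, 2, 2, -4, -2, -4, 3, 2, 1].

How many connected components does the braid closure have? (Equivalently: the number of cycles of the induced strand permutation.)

Track the strand permutation on 5 strands, starting from identity.
  step 1: s2^-1 swaps positions 2,3 -> [1 3 2 4 5]
  step 2: s1 swaps positions 1,2 -> [3 1 2 4 5]
  step 3: s2 swaps positions 2,3 -> [3 2 1 4 5]
  step 4: s2 swaps positions 2,3 -> [3 1 2 4 5]
  step 5: s4^-1 swaps positions 4,5 -> [3 1 2 5 4]
  step 6: s2^-1 swaps positions 2,3 -> [3 2 1 5 4]
  step 7: s4^-1 swaps positions 4,5 -> [3 2 1 4 5]
  step 8: s3 swaps positions 3,4 -> [3 2 4 1 5]
  step 9: s2 swaps positions 2,3 -> [3 4 2 1 5]
  step 10: s1 swaps positions 1,2 -> [4 3 2 1 5]
Final permutation (position -> original strand): [4 3 2 1 5]
Closure components = cycle count of this permutation = 3.

Answer: 3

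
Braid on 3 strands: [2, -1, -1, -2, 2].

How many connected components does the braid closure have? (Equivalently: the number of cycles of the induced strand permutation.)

2

Derivation:
Track the strand permutation on 3 strands, starting from identity.
  step 1: s2 swaps positions 2,3 -> [1 3 2]
  step 2: s1^-1 swaps positions 1,2 -> [3 1 2]
  step 3: s1^-1 swaps positions 1,2 -> [1 3 2]
  step 4: s2^-1 swaps positions 2,3 -> [1 2 3]
  step 5: s2 swaps positions 2,3 -> [1 3 2]
Final permutation (position -> original strand): [1 3 2]
Closure components = cycle count of this permutation = 2.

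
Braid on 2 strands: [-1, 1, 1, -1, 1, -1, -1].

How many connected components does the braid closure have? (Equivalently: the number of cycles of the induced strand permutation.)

Track the strand permutation on 2 strands, starting from identity.
  step 1: s1^-1 swaps positions 1,2 -> [2 1]
  step 2: s1 swaps positions 1,2 -> [1 2]
  step 3: s1 swaps positions 1,2 -> [2 1]
  step 4: s1^-1 swaps positions 1,2 -> [1 2]
  step 5: s1 swaps positions 1,2 -> [2 1]
  step 6: s1^-1 swaps positions 1,2 -> [1 2]
  step 7: s1^-1 swaps positions 1,2 -> [2 1]
Final permutation (position -> original strand): [2 1]
Closure components = cycle count of this permutation = 1.

Answer: 1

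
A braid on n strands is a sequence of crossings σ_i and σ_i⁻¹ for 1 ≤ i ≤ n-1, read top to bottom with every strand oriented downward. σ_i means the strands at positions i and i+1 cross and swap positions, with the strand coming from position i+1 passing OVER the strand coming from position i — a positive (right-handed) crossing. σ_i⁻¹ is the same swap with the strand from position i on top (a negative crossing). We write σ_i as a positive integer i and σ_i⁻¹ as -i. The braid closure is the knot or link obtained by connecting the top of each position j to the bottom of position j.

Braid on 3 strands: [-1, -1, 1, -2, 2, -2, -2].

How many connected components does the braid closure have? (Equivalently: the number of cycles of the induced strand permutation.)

2

Derivation:
Track the strand permutation on 3 strands, starting from identity.
  step 1: s1^-1 swaps positions 1,2 -> [2 1 3]
  step 2: s1^-1 swaps positions 1,2 -> [1 2 3]
  step 3: s1 swaps positions 1,2 -> [2 1 3]
  step 4: s2^-1 swaps positions 2,3 -> [2 3 1]
  step 5: s2 swaps positions 2,3 -> [2 1 3]
  step 6: s2^-1 swaps positions 2,3 -> [2 3 1]
  step 7: s2^-1 swaps positions 2,3 -> [2 1 3]
Final permutation (position -> original strand): [2 1 3]
Closure components = cycle count of this permutation = 2.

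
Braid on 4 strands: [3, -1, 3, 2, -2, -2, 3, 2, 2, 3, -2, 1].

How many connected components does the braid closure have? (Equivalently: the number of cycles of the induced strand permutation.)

4

Derivation:
Track the strand permutation on 4 strands, starting from identity.
  step 1: s3 swaps positions 3,4 -> [1 2 4 3]
  step 2: s1^-1 swaps positions 1,2 -> [2 1 4 3]
  step 3: s3 swaps positions 3,4 -> [2 1 3 4]
  step 4: s2 swaps positions 2,3 -> [2 3 1 4]
  step 5: s2^-1 swaps positions 2,3 -> [2 1 3 4]
  step 6: s2^-1 swaps positions 2,3 -> [2 3 1 4]
  step 7: s3 swaps positions 3,4 -> [2 3 4 1]
  step 8: s2 swaps positions 2,3 -> [2 4 3 1]
  step 9: s2 swaps positions 2,3 -> [2 3 4 1]
  step 10: s3 swaps positions 3,4 -> [2 3 1 4]
  step 11: s2^-1 swaps positions 2,3 -> [2 1 3 4]
  step 12: s1 swaps positions 1,2 -> [1 2 3 4]
Final permutation (position -> original strand): [1 2 3 4]
Closure components = cycle count of this permutation = 4.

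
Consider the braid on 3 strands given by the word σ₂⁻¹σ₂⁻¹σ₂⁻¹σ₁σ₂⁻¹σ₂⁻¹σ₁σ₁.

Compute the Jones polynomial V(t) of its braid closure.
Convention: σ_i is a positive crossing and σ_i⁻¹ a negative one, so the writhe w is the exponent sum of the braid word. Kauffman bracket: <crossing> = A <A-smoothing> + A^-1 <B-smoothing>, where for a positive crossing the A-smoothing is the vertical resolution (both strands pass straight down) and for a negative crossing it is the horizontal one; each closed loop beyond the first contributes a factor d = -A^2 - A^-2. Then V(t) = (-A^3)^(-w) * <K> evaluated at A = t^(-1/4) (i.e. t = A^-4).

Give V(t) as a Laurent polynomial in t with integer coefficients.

-t^2 + 2*t - 3 + 5*t^-1 - 4*t^-2 + 5*t^-3 - 4*t^-4 + 2*t^-5 - t^-6

Derivation:
Braid: s2^-1 s2^-1 s2^-1 s1 s2^-1 s2^-1 s1 s1 on 3 strands, 8 crossings.
Writhe w = (#positive) - (#negative) = 3 - 5 = -2.
Computing the Kauffman bracket via state sum. There are 2^8 = 256 states.
For each crossing: s=0 is the vertical smoothing, s=1 horizontal. Crossing k contributes A^(sign_k * (1 - 2*s_k)); loop factor d = -A^2 - A^-2.
Tabulate the states by total A-exponent and number of loops L (A-exp: L × count):
  A^8: L=6 ×1
  A^6: L=5 ×8
  A^4: L=4 ×27, L=6 ×1
  A^2: L=3 ×50, L=5 ×6
  A^0: L=2 ×53, L=4 ×17
  A^-2: L=1 ×27, L=3 ×28, L=5 ×1
  A^-4: L=2 ×24, L=4 ×4
  A^-6: L=3 ×8
  A^-8: L=4 ×1
Each group contributes A^e * Σ count * d^(L-1):
Powers of d = -A^2 - A^-2: d^2 = A^4 + 2 + A^-4; d^3 = -A^6 - 3*A^2 - 3*A^-2 - A^-6; d^4 = A^8 + 4*A^4 + 6 + 4*A^-4 + A^-8; d^5 = -A^10 - 5*A^6 - 10*A^2 - 10*A^-2 - 5*A^-6 - A^-10.
  A^8 * (d^5) = -A^18 - 5*A^14 - 10*A^10 - 10*A^6 - 5*A^2 - A^-2
  A^6 * (8*d^4) = 8*A^14 + 32*A^10 + 48*A^6 + 32*A^2 + 8*A^-2
  A^4 * (27*d^3 + d^5) = -A^14 - 32*A^10 - 91*A^6 - 91*A^2 - 32*A^-2 - A^-6
  A^2 * (50*d^2 + 6*d^4) = 6*A^10 + 74*A^6 + 136*A^2 + 74*A^-2 + 6*A^-6
  A^0 * (53*d + 17*d^3) = -17*A^6 - 104*A^2 - 104*A^-2 - 17*A^-6
  A^-2 * (27 + 28*d^2 + d^4) = A^6 + 32*A^2 + 89*A^-2 + 32*A^-6 + A^-10
  A^-4 * (24*d + 4*d^3) = -4*A^2 - 36*A^-2 - 36*A^-6 - 4*A^-10
  A^-6 * (8*d^2) = 8*A^-2 + 16*A^-6 + 8*A^-10
  A^-8 * (d^3) = -A^-2 - 3*A^-6 - 3*A^-10 - A^-14
Summing the groups: <K> = -A^18 + 2*A^14 - 4*A^10 + 5*A^6 - 4*A^2 + 5*A^-2 - 3*A^-6 + 2*A^-10 - A^-14
Normalise by the writhe: (-A^3)^(-w) = (-A^3)^(2) = A^6, so f(A) = A^6 * <K> = -A^24 + 2*A^20 - 4*A^16 + 5*A^12 - 4*A^8 + 5*A^4 - 3 + 2*A^-4 - A^-8.
Substitute A = t^(-1/4), i.e. A^e → t^(-e/4): V(t) = -t^2 + 2*t - 3 + 5*t^-1 - 4*t^-2 + 5*t^-3 - 4*t^-4 + 2*t^-5 - t^-6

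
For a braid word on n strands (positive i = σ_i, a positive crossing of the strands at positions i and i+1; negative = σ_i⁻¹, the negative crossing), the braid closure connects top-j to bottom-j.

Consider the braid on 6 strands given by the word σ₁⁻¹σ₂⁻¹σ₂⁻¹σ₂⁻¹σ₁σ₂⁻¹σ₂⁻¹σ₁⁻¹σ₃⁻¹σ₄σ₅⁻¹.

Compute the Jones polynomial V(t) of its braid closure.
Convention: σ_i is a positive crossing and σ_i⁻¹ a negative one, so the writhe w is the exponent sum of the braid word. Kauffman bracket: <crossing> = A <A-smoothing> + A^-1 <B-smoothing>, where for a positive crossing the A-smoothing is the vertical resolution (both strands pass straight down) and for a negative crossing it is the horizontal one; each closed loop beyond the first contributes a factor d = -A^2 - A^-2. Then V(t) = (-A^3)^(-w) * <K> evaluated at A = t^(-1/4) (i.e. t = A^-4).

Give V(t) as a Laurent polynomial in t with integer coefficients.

The presented braid s1^-1 s2^-1 s2^-1 s2^-1 s1 s2^-1 s2^-1 s1^-1 s3^-1 s4 s5^-1 on 6 strands reduces by inverse Markov moves (closure unchanged at each step):
  Destabilize: the word has the form β·s5^-1 where s5^-1 occurs only as the final letter (β ∈ B_5); drop it and the last strand → 5 strands.
  Destabilize: the word has the form β·s4 where s4 occurs only as the final letter (β ∈ B_4); drop it and the last strand → 4 strands.
  Destabilize: the word has the form β·s3^-1 where s3^-1 occurs only as the final letter (β ∈ B_3); drop it and the last strand → 3 strands.
Reduced to β = s1^-1 s2^-1 s2^-1 s2^-1 s1 s2^-1 s2^-1 s1^-1 on 3 strands, 8 crossings.
Compute on β:
Braid: s1^-1 s2^-1 s2^-1 s2^-1 s1 s2^-1 s2^-1 s1^-1 on 3 strands, 8 crossings.
Writhe w = (#positive) - (#negative) = 1 - 7 = -6.
State-sum expansion of <K>. There are 2^8 = 256 states.
Each crossing splits two ways (0=vertical, 1=horizontal). The state's weight is A^(#A-smoothings - #B-smoothings) * d^(loops - 1).
Tabulate the states by total A-exponent and number of loops L (A-exp: L × count):
  A^8: L=6 ×1
  A^6: L=5 ×8
  A^4: L=4 ×27, L=6 ×1
  A^2: L=3 ×49, L=5 ×7
  A^0: L=2 ×49, L=4 ×21
  A^-2: L=1 ×22, L=3 ×34
  A^-4: L=2 ×27, L=4 ×1
  A^-6: L=1 ×5, L=3 ×3
  A^-8: L=2 ×1
Each group contributes A^e * Σ count * d^(L-1):
Powers of d = -A^2 - A^-2: d^2 = A^4 + 2 + A^-4; d^3 = -A^6 - 3*A^2 - 3*A^-2 - A^-6; d^4 = A^8 + 4*A^4 + 6 + 4*A^-4 + A^-8; d^5 = -A^10 - 5*A^6 - 10*A^2 - 10*A^-2 - 5*A^-6 - A^-10.
  A^8 * (d^5) = -A^18 - 5*A^14 - 10*A^10 - 10*A^6 - 5*A^2 - A^-2
  A^6 * (8*d^4) = 8*A^14 + 32*A^10 + 48*A^6 + 32*A^2 + 8*A^-2
  A^4 * (27*d^3 + d^5) = -A^14 - 32*A^10 - 91*A^6 - 91*A^2 - 32*A^-2 - A^-6
  A^2 * (49*d^2 + 7*d^4) = 7*A^10 + 77*A^6 + 140*A^2 + 77*A^-2 + 7*A^-6
  A^0 * (49*d + 21*d^3) = -21*A^6 - 112*A^2 - 112*A^-2 - 21*A^-6
  A^-2 * (22 + 34*d^2) = 34*A^2 + 90*A^-2 + 34*A^-6
  A^-4 * (27*d + d^3) = -A^2 - 30*A^-2 - 30*A^-6 - A^-10
  A^-6 * (5 + 3*d^2) = 3*A^-2 + 11*A^-6 + 3*A^-10
  A^-8 * (d) = -A^-6 - A^-10
Summing the groups: <K> = -A^18 + 2*A^14 - 3*A^10 + 3*A^6 - 3*A^2 + 3*A^-2 - A^-6 + A^-10
Normalise by the writhe: (-A^3)^(-w) = (-A^3)^(6) = A^18, so f(A) = A^18 * <K> = -A^36 + 2*A^32 - 3*A^28 + 3*A^24 - 3*A^20 + 3*A^16 - A^12 + A^8.
Substitute A = t^(-1/4), i.e. A^e → t^(-e/4): V(t) = t^-2 - t^-3 + 3*t^-4 - 3*t^-5 + 3*t^-6 - 3*t^-7 + 2*t^-8 - t^-9

Answer: t^-2 - t^-3 + 3*t^-4 - 3*t^-5 + 3*t^-6 - 3*t^-7 + 2*t^-8 - t^-9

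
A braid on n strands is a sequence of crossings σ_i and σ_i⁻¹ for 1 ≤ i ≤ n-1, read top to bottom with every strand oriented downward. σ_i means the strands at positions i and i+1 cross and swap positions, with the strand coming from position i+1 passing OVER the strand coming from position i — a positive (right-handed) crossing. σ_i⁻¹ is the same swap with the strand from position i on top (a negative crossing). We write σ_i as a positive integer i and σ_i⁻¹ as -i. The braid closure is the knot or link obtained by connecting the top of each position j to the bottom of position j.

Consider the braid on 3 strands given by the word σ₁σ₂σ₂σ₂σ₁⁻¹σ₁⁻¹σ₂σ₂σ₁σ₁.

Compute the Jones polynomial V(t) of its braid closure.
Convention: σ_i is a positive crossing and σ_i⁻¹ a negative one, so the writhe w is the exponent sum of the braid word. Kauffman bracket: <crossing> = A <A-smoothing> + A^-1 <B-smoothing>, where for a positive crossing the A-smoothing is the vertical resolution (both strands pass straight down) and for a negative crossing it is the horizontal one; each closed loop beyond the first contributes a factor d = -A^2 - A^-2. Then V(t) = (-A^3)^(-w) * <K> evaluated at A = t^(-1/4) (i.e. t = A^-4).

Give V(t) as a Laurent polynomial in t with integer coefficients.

t^10 - 3*t^9 + 5*t^8 - 7*t^7 + 7*t^6 - 7*t^5 + 6*t^4 - 3*t^3 + 2*t^2

Derivation:
Braid: s1 s2 s2 s2 s1^-1 s1^-1 s2 s2 s1 s1 on 3 strands, 10 crossings.
Writhe w = (#positive) - (#negative) = 8 - 2 = 6.
Enumerate smoothing states for the bracket polynomial. There are 2^10 = 1024 states.
For each crossing: s=0 is the vertical smoothing, s=1 horizontal. Crossing k contributes A^(sign_k * (1 - 2*s_k)); loop factor d = -A^2 - A^-2.
Tabulate the states by total A-exponent and number of loops L (A-exp: L × count):
  A^10: L=3 ×1
  A^8: L=2 ×7, L=4 ×3
  A^6: L=1 ×10, L=3 ×32, L=5 ×3
  A^4: L=2 ×76, L=4 ×43, L=6 ×1
  A^2: L=1 ×51, L=3 ×132, L=5 ×27
  A^0: L=2 ×135, L=4 ×109, L=6 ×8
  A^-2: L=3 ×161, L=5 ×48, L=7 ×1
  A^-4: L=4 ×109, L=6 ×11
  A^-6: L=5 ×44, L=7 ×1
  A^-8: L=6 ×10
  A^-10: L=7 ×1
Each group contributes A^e * Σ count * d^(L-1):
Powers of d = -A^2 - A^-2: d^2 = A^4 + 2 + A^-4; d^3 = -A^6 - 3*A^2 - 3*A^-2 - A^-6; d^4 = A^8 + 4*A^4 + 6 + 4*A^-4 + A^-8; d^5 = -A^10 - 5*A^6 - 10*A^2 - 10*A^-2 - 5*A^-6 - A^-10; d^6 = A^12 + 6*A^8 + 15*A^4 + 20 + 15*A^-4 + 6*A^-8 + A^-12.
  A^10 * (d^2) = A^14 + 2*A^10 + A^6
  A^8 * (7*d + 3*d^3) = -3*A^14 - 16*A^10 - 16*A^6 - 3*A^2
  A^6 * (10 + 32*d^2 + 3*d^4) = 3*A^14 + 44*A^10 + 92*A^6 + 44*A^2 + 3*A^-2
  A^4 * (76*d + 43*d^3 + d^5) = -A^14 - 48*A^10 - 215*A^6 - 215*A^2 - 48*A^-2 - A^-6
  A^2 * (51 + 132*d^2 + 27*d^4) = 27*A^10 + 240*A^6 + 477*A^2 + 240*A^-2 + 27*A^-6
  A^0 * (135*d + 109*d^3 + 8*d^5) = -8*A^10 - 149*A^6 - 542*A^2 - 542*A^-2 - 149*A^-6 - 8*A^-10
  A^-2 * (161*d^2 + 48*d^4 + d^6) = A^10 + 54*A^6 + 368*A^2 + 630*A^-2 + 368*A^-6 + 54*A^-10 + A^-14
  A^-4 * (109*d^3 + 11*d^5) = -11*A^6 - 164*A^2 - 437*A^-2 - 437*A^-6 - 164*A^-10 - 11*A^-14
  A^-6 * (44*d^4 + d^6) = A^6 + 50*A^2 + 191*A^-2 + 284*A^-6 + 191*A^-10 + 50*A^-14 + A^-18
  A^-8 * (10*d^5) = -10*A^2 - 50*A^-2 - 100*A^-6 - 100*A^-10 - 50*A^-14 - 10*A^-18
  A^-10 * (d^6) = A^2 + 6*A^-2 + 15*A^-6 + 20*A^-10 + 15*A^-14 + 6*A^-18 + A^-22
Summing the groups: <K> = 2*A^10 - 3*A^6 + 6*A^2 - 7*A^-2 + 7*A^-6 - 7*A^-10 + 5*A^-14 - 3*A^-18 + A^-22
Normalise by the writhe: (-A^3)^(-w) = (-A^3)^(-6) = A^-18, so f(A) = A^-18 * <K> = 2*A^-8 - 3*A^-12 + 6*A^-16 - 7*A^-20 + 7*A^-24 - 7*A^-28 + 5*A^-32 - 3*A^-36 + A^-40.
Substitute A = t^(-1/4), i.e. A^e → t^(-e/4): V(t) = t^10 - 3*t^9 + 5*t^8 - 7*t^7 + 7*t^6 - 7*t^5 + 6*t^4 - 3*t^3 + 2*t^2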